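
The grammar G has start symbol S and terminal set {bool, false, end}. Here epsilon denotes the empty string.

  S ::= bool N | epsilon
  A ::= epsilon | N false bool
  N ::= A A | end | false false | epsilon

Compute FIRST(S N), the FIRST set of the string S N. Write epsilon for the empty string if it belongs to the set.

{epsilon, bool, end, false}

FIRST(S): from S::=bool N we get {bool}; from S::=epsilon we get {epsilon}. So FIRST(S) = {epsilon, bool}.
FIRST(A): from A::=epsilon we get {epsilon}; from A::=N false bool we get {end, false}. So FIRST(A) = {epsilon, end, false}.
FIRST(N): from N::=A A we get {epsilon, end, false}; from N::=end we get {end}; from N::=false false we get {false}; from N::=epsilon we get {epsilon}. So FIRST(N) = {epsilon, end, false}.
FIRST(S N): take FIRST of each symbol in turn, carrying on past any symbol whose FIRST contains epsilon; result {epsilon, bool, end, false}.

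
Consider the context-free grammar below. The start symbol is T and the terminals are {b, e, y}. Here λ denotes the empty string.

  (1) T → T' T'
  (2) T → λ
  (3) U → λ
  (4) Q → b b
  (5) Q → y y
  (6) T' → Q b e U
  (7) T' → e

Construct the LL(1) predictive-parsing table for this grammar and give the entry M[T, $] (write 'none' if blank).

T → λ

FIRST(U): from U→λ we get {λ}. So FIRST(U) = {λ}.
FIRST(Q): from Q→b b we get {b}; from Q→y y we get {y}. So FIRST(Q) = {b, y}.
FIRST(T'): from T'→Q b e U we get {b, y}; from T'→e we get {e}. So FIRST(T') = {b, e, y}.
FIRST(T): from T→T' T' we get {b, e, y}; from T→λ we get {λ}. So FIRST(T) = {λ, b, e, y}.
FOLLOW(T) includes $ since T is the start symbol.
FOLLOW(T): T appears on no right-hand side. Thus FOLLOW(T) = {$}.
For T → T' T': FIRST(T' T') = {b, e, y}, so it goes in M[T, t] for t ∈ {b, e, y}.
For T → λ: FIRST(λ) = {λ}, so it goes in M[T, t] for t ∈ {}; since λ ∈ FIRST, also for every t ∈ FOLLOW(T) = {$}.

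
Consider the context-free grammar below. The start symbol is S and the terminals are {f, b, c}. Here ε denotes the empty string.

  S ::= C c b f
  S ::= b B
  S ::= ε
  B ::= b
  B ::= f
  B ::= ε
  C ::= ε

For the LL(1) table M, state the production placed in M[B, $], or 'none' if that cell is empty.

B ::= ε

FIRST(B) = {ε, b, f}
FIRST(C) = {ε}
FIRST(S) = {ε, b, c}  (via C c b f)
FOLLOW(S) includes $ since S is the start symbol.
FOLLOW(S): S appears on no right-hand side. Thus FOLLOW(S) = {$}.
FOLLOW(B): in S::=b B, the suffix after B is empty, so FOLLOW(B) ⊇ FOLLOW(S) = {$}. Thus FOLLOW(B) = {$}.
For B ::= b: FIRST(b) = {b}, so it goes in M[B, t] for t ∈ {b}.
For B ::= f: FIRST(f) = {f}, so it goes in M[B, t] for t ∈ {f}.
For B ::= ε: FIRST(ε) = {ε}, so it goes in M[B, t] for t ∈ {}; since ε ∈ FIRST, also for every t ∈ FOLLOW(B) = {$}.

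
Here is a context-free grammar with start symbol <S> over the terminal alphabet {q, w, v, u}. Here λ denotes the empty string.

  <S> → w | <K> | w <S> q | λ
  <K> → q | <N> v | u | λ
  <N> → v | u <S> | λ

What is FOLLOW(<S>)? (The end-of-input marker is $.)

{$, q, v}

FIRST(<N>): from <N>→v we get {v}; from <N>→u <S> we get {u}; from <N>→λ we get {λ}. So FIRST(<N>) = {λ, u, v}.
FIRST(<K>): from <K>→q we get {q}; from <K>→<N> v we get {u, v}; from <K>→u we get {u}; from <K>→λ we get {λ}. So FIRST(<K>) = {λ, q, u, v}.
FIRST(<S>): from <S>→w we get {w}; from <S>→<K> we get {λ, q, u, v}; from <S>→w <S> q we get {w}; from <S>→λ we get {λ}. So FIRST(<S>) = {λ, q, u, v, w}.
FOLLOW(<S>) includes $ since <S> is the start symbol.
FOLLOW(<N>): in <K>→<N> v, <N> is followed by v with FIRST {v}. Thus FOLLOW(<N>) = {v}.
FOLLOW(<S>): in <S>→w <S> q, <S> is followed by q with FIRST {q}; in <N>→u <S>, the suffix after <S> is empty, so FOLLOW(<S>) ⊇ FOLLOW(<N>) = {v}. Thus FOLLOW(<S>) = {$, q, v}.
FOLLOW(<K>): in <S>→<K>, the suffix after <K> is empty, so FOLLOW(<K>) ⊇ FOLLOW(<S>) = {$, q, v}. Thus FOLLOW(<K>) = {$, q, v}.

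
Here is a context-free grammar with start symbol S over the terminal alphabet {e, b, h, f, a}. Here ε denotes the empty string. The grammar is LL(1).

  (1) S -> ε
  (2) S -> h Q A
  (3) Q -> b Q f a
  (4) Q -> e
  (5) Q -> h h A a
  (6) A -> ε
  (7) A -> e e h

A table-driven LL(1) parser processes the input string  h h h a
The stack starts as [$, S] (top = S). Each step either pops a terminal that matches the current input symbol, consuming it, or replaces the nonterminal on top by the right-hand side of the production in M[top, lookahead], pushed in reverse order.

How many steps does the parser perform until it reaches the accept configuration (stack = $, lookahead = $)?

8

step 1: stack=$ S  input=h h h a $  — expand S -> h Q A
step 2: stack=$ A Q h  input=h h h a $  — match h
step 3: stack=$ A Q  input=h h a $  — expand Q -> h h A a
step 4: stack=$ A a A h h  input=h h a $  — match h
step 5: stack=$ A a A h  input=h a $  — match h
step 6: stack=$ A a A  input=a $  — expand A -> ε
step 7: stack=$ A a  input=a $  — match a
step 8: stack=$ A  input=$  — expand A -> ε
Accept reached after 8 steps.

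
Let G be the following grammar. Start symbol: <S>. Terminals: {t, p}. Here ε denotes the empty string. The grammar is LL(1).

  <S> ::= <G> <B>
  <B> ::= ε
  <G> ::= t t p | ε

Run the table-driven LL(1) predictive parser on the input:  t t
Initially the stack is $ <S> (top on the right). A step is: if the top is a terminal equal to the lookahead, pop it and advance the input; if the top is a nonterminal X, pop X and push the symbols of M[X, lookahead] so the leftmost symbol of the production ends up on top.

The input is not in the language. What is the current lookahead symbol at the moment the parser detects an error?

step 1: stack=$ <S>  input=t t $  — expand <S> ::= <G> <B>
step 2: stack=$ <B> <G>  input=t t $  — expand <G> ::= t t p
step 3: stack=$ <B> p t t  input=t t $  — match t
step 4: stack=$ <B> p t  input=t $  — match t
step 5: stack=$ <B> p  input=$  — error: top is terminal p but lookahead is $

$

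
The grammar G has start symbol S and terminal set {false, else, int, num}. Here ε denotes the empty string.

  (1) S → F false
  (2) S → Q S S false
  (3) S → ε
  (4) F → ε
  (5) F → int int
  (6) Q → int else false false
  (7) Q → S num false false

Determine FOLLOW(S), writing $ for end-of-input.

{$, false, int, num}

FIRST(F): from F→ε we get {ε}; from F→int int we get {int}. So FIRST(F) = {ε, int}.
FIRST(S): from S→F false we get {false, int}; from S→Q S S false we get {false, int, num}; from S→ε we get {ε}. So FIRST(S) = {ε, false, int, num}.
FIRST(Q): from Q→int else false false we get {int}; from Q→S num false false we get {false, int, num}. So FIRST(Q) = {false, int, num}.
FOLLOW(S) includes $ since S is the start symbol.
FOLLOW(S): in S→Q S S false (occurrence 1), S is followed by S false with FIRST {false, int, num}; in S→Q S S false (occurrence 2), S is followed by false with FIRST {false}; in Q→S num false false, S is followed by num false false with FIRST {num}. Thus FOLLOW(S) = {$, false, int, num}.
FOLLOW(F): in S→F false, F is followed by false with FIRST {false}. Thus FOLLOW(F) = {false}.
FOLLOW(Q): in S→Q S S false, Q is followed by S S false with FIRST {false, int, num}. Thus FOLLOW(Q) = {false, int, num}.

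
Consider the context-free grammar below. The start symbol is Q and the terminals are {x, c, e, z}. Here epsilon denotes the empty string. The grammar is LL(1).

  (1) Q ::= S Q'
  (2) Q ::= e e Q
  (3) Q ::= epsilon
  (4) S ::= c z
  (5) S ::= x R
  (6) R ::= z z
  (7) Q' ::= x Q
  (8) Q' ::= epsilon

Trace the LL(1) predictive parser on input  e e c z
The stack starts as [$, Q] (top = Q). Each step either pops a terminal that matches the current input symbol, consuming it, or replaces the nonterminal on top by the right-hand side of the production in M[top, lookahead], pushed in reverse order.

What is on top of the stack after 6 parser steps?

z

step 1: stack=$ Q  input=e e c z $  — expand Q ::= e e Q
step 2: stack=$ Q e e  input=e e c z $  — match e
step 3: stack=$ Q e  input=e c z $  — match e
step 4: stack=$ Q  input=c z $  — expand Q ::= S Q'
step 5: stack=$ Q' S  input=c z $  — expand S ::= c z
step 6: stack=$ Q' z c  input=c z $  — match c
Stack after step 6: $ Q' z (top = z).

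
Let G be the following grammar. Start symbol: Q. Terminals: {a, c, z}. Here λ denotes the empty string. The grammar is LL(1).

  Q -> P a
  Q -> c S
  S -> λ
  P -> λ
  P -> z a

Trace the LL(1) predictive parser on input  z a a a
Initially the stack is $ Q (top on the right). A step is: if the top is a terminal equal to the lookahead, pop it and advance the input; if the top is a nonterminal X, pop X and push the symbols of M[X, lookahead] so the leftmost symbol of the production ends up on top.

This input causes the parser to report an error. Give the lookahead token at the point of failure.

     Stack    Input      Action
  1  $ Q      z a a a $  expand Q -> P a
  2  $ a P    z a a a $  expand P -> z a
  3  $ a a z  z a a a $  match z
  4  $ a a    a a a $    match a
  5  $ a      a a $      match a
  6  $        a $        error: stack empty but input remains

a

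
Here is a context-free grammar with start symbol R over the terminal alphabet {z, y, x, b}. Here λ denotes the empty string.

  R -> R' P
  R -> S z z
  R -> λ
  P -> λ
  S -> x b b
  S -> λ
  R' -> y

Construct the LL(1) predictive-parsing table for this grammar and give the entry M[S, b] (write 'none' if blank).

FIRST(P): from P->λ we get {λ}. So FIRST(P) = {λ}.
FIRST(S): from S->x b b we get {x}; from S->λ we get {λ}. So FIRST(S) = {λ, x}.
FIRST(R'): from R'->y we get {y}. So FIRST(R') = {y}.
FIRST(R): from R->R' P we get {y}; from R->S z z we get {x, z}; from R->λ we get {λ}. So FIRST(R) = {λ, x, y, z}.
FOLLOW(R) includes $ since R is the start symbol.
FOLLOW(S): in R->S z z, S is followed by z z with FIRST {z}. Thus FOLLOW(S) = {z}.
For S -> x b b: FIRST(x b b) = {x}, so it goes in M[S, t] for t ∈ {x}.
For S -> λ: FIRST(λ) = {λ}, so it goes in M[S, t] for t ∈ {}; since λ ∈ FIRST, also for every t ∈ FOLLOW(S) = {z}.
None of these place a production in M[S, b].

none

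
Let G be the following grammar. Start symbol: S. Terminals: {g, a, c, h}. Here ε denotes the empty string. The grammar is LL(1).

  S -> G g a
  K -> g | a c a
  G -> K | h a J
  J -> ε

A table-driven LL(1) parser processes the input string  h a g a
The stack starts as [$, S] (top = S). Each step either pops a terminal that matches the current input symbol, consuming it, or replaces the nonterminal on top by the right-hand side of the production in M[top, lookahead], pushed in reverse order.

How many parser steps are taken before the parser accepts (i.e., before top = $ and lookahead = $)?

7

step 1: stack=$ S  input=h a g a $  — expand S -> G g a
step 2: stack=$ a g G  input=h a g a $  — expand G -> h a J
step 3: stack=$ a g J a h  input=h a g a $  — match h
step 4: stack=$ a g J a  input=a g a $  — match a
step 5: stack=$ a g J  input=g a $  — expand J -> ε
step 6: stack=$ a g  input=g a $  — match g
step 7: stack=$ a  input=a $  — match a
Accept reached after 7 steps.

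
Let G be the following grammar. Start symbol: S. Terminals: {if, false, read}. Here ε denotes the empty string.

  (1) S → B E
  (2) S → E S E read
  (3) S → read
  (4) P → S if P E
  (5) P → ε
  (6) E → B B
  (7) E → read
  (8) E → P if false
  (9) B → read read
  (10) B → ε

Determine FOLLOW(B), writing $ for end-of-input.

{$, if, read}

FIRST(B): from B→read read we get {read}; from B→ε we get {ε}. So FIRST(B) = {ε, read}.
FIRST(S): from S→B E we get {ε, if, read}; from S→E S E read we get {if, read}; from S→read we get {read}. So FIRST(S) = {ε, if, read}.
FIRST(P): from P→S if P E we get {if, read}; from P→ε we get {ε}. So FIRST(P) = {ε, if, read}.
FIRST(E): from E→B B we get {ε, read}; from E→read we get {read}; from E→P if false we get {if, read}. So FIRST(E) = {ε, if, read}.
FOLLOW(S) includes $ since S is the start symbol.
FOLLOW(S): in S→E S E read, S is followed by E read with FIRST {if, read}; in P→S if P E, S is followed by if P E with FIRST {if}. Thus FOLLOW(S) = {$, if, read}.
FOLLOW(P): in P→S if P E, P is followed by E with FIRST {ε, if, read}; in P→S if P E, the suffix after P is nullable (adds nothing new); in E→P if false, P is followed by if false with FIRST {if}. Thus FOLLOW(P) = {if, read}.
FOLLOW(E): in S→B E, the suffix after E is empty, so FOLLOW(E) ⊇ FOLLOW(S) = {$, if, read}; in S→E S E read (occurrence 1), E is followed by S E read with FIRST {if, read}; in S→E S E read (occurrence 2), E is followed by read with FIRST {read}; in P→S if P E, the suffix after E is empty, so FOLLOW(E) ⊇ FOLLOW(P) = {if, read}. Thus FOLLOW(E) = {$, if, read}.
FOLLOW(B): in S→B E, B is followed by E with FIRST {ε, if, read}; in S→B E, the suffix after B is nullable, so FOLLOW(B) ⊇ FOLLOW(S) = {$, if, read}; in E→B B (occurrence 1), B is followed by B with FIRST {ε, read}; in E→B B (occurrence 1), the suffix after B is nullable, so FOLLOW(B) ⊇ FOLLOW(E) = {$, if, read}; in E→B B (occurrence 2), the suffix after B is empty, so FOLLOW(B) ⊇ FOLLOW(E) = {$, if, read}. Thus FOLLOW(B) = {$, if, read}.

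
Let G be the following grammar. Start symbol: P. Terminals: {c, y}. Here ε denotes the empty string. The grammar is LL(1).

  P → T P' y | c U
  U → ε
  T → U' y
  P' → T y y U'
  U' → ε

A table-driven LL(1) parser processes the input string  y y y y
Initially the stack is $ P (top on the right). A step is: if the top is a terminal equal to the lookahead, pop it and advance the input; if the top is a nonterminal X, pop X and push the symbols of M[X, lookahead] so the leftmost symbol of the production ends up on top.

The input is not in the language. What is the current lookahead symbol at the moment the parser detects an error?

step 1: stack=$ P  input=y y y y $  — expand P → T P' y
step 2: stack=$ y P' T  input=y y y y $  — expand T → U' y
step 3: stack=$ y P' y U'  input=y y y y $  — expand U' → ε
step 4: stack=$ y P' y  input=y y y y $  — match y
step 5: stack=$ y P'  input=y y y $  — expand P' → T y y U'
step 6: stack=$ y U' y y T  input=y y y $  — expand T → U' y
step 7: stack=$ y U' y y y U'  input=y y y $  — expand U' → ε
step 8: stack=$ y U' y y y  input=y y y $  — match y
step 9: stack=$ y U' y y  input=y y $  — match y
step 10: stack=$ y U' y  input=y $  — match y
step 11: stack=$ y U'  input=$  — error: M[U', $] is empty

$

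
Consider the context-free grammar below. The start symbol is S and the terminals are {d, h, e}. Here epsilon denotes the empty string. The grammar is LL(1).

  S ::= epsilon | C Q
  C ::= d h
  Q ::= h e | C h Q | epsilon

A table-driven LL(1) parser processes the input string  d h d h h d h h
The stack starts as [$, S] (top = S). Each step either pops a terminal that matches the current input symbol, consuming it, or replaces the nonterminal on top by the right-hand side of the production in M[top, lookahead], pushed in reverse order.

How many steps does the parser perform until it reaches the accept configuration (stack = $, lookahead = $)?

15

      Stack      Input              Action
   1  $ S        d h d h h d h h $  expand S ::= C Q
   2  $ Q C      d h d h h d h h $  expand C ::= d h
   3  $ Q h d    d h d h h d h h $  match d
   4  $ Q h      h d h h d h h $    match h
   5  $ Q        d h h d h h $      expand Q ::= C h Q
   6  $ Q h C    d h h d h h $      expand C ::= d h
   7  $ Q h h d  d h h d h h $      match d
   8  $ Q h h    h h d h h $        match h
   9  $ Q h      h d h h $          match h
  10  $ Q        d h h $            expand Q ::= C h Q
  11  $ Q h C    d h h $            expand C ::= d h
  12  $ Q h h d  d h h $            match d
  13  $ Q h h    h h $              match h
  14  $ Q h      h $                match h
  15  $ Q        $                  expand Q ::= epsilon
Accept reached after 15 steps.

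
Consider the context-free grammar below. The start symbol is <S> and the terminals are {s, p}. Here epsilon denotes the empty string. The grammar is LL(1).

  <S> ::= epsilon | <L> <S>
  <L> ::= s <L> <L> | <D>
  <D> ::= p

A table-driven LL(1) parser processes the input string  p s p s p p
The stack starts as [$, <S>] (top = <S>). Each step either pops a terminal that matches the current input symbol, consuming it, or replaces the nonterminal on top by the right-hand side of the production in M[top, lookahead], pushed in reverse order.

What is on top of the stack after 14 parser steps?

p

step 1: stack=$ <S>  input=p s p s p p $  — expand <S> ::= <L> <S>
step 2: stack=$ <S> <L>  input=p s p s p p $  — expand <L> ::= <D>
step 3: stack=$ <S> <D>  input=p s p s p p $  — expand <D> ::= p
step 4: stack=$ <S> p  input=p s p s p p $  — match p
step 5: stack=$ <S>  input=s p s p p $  — expand <S> ::= <L> <S>
step 6: stack=$ <S> <L>  input=s p s p p $  — expand <L> ::= s <L> <L>
step 7: stack=$ <S> <L> <L> s  input=s p s p p $  — match s
step 8: stack=$ <S> <L> <L>  input=p s p p $  — expand <L> ::= <D>
step 9: stack=$ <S> <L> <D>  input=p s p p $  — expand <D> ::= p
step 10: stack=$ <S> <L> p  input=p s p p $  — match p
step 11: stack=$ <S> <L>  input=s p p $  — expand <L> ::= s <L> <L>
step 12: stack=$ <S> <L> <L> s  input=s p p $  — match s
step 13: stack=$ <S> <L> <L>  input=p p $  — expand <L> ::= <D>
step 14: stack=$ <S> <L> <D>  input=p p $  — expand <D> ::= p
Stack after step 14: $ <S> <L> p (top = p).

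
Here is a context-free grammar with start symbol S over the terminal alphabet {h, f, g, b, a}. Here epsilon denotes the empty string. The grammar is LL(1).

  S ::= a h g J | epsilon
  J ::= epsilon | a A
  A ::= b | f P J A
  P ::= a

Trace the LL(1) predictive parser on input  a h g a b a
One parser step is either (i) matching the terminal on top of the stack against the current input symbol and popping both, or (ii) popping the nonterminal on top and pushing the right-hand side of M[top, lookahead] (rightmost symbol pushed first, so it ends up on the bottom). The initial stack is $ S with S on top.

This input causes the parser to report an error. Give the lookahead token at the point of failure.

a

     Stack      Input          Action
  1  $ S        a h g a b a $  expand S ::= a h g J
  2  $ J g h a  a h g a b a $  match a
  3  $ J g h    h g a b a $    match h
  4  $ J g      g a b a $      match g
  5  $ J        a b a $        expand J ::= a A
  6  $ A a      a b a $        match a
  7  $ A        b a $          expand A ::= b
  8  $ b        b a $          match b
  9  $          a $            error: stack empty but input remains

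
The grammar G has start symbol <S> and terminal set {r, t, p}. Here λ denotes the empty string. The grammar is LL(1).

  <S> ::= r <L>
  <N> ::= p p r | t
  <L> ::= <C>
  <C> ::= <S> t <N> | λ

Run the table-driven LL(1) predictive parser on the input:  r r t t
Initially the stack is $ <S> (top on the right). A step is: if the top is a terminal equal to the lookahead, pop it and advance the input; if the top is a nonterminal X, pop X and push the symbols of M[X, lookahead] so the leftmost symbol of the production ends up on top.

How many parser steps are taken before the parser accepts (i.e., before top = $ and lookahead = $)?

11

      Stack          Input      Action
   1  $ <S>          r r t t $  expand <S> ::= r <L>
   2  $ <L> r        r r t t $  match r
   3  $ <L>          r t t $    expand <L> ::= <C>
   4  $ <C>          r t t $    expand <C> ::= <S> t <N>
   5  $ <N> t <S>    r t t $    expand <S> ::= r <L>
   6  $ <N> t <L> r  r t t $    match r
   7  $ <N> t <L>    t t $      expand <L> ::= <C>
   8  $ <N> t <C>    t t $      expand <C> ::= λ
   9  $ <N> t        t t $      match t
  10  $ <N>          t $        expand <N> ::= t
  11  $ t            t $        match t
Accept reached after 11 steps.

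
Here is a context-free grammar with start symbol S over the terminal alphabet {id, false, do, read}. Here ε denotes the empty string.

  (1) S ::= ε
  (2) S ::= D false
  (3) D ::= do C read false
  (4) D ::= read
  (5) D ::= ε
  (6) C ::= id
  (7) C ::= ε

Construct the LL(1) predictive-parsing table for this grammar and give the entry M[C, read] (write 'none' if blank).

C ::= ε

FIRST(D) = {ε, do, read}
FIRST(C) = {ε, id}
FIRST(S) = {ε, do, false, read}  (via D false)
FOLLOW(S) includes $ since S is the start symbol.
FOLLOW(C): in D::=do C read false, C is followed by read false with FIRST {read}. Thus FOLLOW(C) = {read}.
For C ::= id: FIRST(id) = {id}, so it goes in M[C, t] for t ∈ {id}.
For C ::= ε: FIRST(ε) = {ε}, so it goes in M[C, t] for t ∈ {}; since ε ∈ FIRST, also for every t ∈ FOLLOW(C) = {read}.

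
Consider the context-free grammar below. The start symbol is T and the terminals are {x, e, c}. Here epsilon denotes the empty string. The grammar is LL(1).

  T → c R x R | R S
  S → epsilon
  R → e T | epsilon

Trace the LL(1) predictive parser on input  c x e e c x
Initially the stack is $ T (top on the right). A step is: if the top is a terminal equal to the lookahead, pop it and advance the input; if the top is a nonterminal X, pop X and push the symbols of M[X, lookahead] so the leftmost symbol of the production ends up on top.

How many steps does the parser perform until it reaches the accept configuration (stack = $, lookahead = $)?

15

step 1: stack=$ T  input=c x e e c x $  — expand T → c R x R
step 2: stack=$ R x R c  input=c x e e c x $  — match c
step 3: stack=$ R x R  input=x e e c x $  — expand R → epsilon
step 4: stack=$ R x  input=x e e c x $  — match x
step 5: stack=$ R  input=e e c x $  — expand R → e T
step 6: stack=$ T e  input=e e c x $  — match e
step 7: stack=$ T  input=e c x $  — expand T → R S
step 8: stack=$ S R  input=e c x $  — expand R → e T
step 9: stack=$ S T e  input=e c x $  — match e
step 10: stack=$ S T  input=c x $  — expand T → c R x R
step 11: stack=$ S R x R c  input=c x $  — match c
step 12: stack=$ S R x R  input=x $  — expand R → epsilon
step 13: stack=$ S R x  input=x $  — match x
step 14: stack=$ S R  input=$  — expand R → epsilon
step 15: stack=$ S  input=$  — expand S → epsilon
Accept reached after 15 steps.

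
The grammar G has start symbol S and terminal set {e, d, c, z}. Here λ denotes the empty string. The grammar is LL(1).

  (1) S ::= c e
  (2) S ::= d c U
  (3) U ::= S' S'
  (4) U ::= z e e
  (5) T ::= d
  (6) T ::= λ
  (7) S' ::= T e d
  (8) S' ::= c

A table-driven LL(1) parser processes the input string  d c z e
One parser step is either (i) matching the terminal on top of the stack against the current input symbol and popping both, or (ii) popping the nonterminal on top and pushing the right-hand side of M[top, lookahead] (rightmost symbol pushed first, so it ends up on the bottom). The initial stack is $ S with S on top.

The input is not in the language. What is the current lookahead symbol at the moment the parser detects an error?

step 1: stack=$ S  input=d c z e $  — expand S ::= d c U
step 2: stack=$ U c d  input=d c z e $  — match d
step 3: stack=$ U c  input=c z e $  — match c
step 4: stack=$ U  input=z e $  — expand U ::= z e e
step 5: stack=$ e e z  input=z e $  — match z
step 6: stack=$ e e  input=e $  — match e
step 7: stack=$ e  input=$  — error: top is terminal e but lookahead is $

$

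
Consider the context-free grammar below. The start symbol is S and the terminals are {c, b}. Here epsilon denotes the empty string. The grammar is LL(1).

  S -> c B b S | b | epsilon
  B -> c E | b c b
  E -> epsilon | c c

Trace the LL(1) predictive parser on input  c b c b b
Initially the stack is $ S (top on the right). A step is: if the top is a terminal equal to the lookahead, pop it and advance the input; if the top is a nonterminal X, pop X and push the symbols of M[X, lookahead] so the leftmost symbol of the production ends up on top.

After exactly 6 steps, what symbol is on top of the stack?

b

step 1: stack=$ S  input=c b c b b $  — expand S -> c B b S
step 2: stack=$ S b B c  input=c b c b b $  — match c
step 3: stack=$ S b B  input=b c b b $  — expand B -> b c b
step 4: stack=$ S b b c b  input=b c b b $  — match b
step 5: stack=$ S b b c  input=c b b $  — match c
step 6: stack=$ S b b  input=b b $  — match b
Stack after step 6: $ S b (top = b).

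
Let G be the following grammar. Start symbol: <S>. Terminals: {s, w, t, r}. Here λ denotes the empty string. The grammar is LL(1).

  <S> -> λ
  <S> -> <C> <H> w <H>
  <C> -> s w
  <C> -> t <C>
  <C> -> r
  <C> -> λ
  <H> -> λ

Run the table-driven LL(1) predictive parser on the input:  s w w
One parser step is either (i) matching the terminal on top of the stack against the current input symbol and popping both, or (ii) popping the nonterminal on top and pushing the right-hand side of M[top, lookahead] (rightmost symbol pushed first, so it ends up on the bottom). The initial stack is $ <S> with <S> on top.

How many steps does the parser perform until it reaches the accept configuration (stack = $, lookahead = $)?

7

step 1: stack=$ <S>  input=s w w $  — expand <S> -> <C> <H> w <H>
step 2: stack=$ <H> w <H> <C>  input=s w w $  — expand <C> -> s w
step 3: stack=$ <H> w <H> w s  input=s w w $  — match s
step 4: stack=$ <H> w <H> w  input=w w $  — match w
step 5: stack=$ <H> w <H>  input=w $  — expand <H> -> λ
step 6: stack=$ <H> w  input=w $  — match w
step 7: stack=$ <H>  input=$  — expand <H> -> λ
Accept reached after 7 steps.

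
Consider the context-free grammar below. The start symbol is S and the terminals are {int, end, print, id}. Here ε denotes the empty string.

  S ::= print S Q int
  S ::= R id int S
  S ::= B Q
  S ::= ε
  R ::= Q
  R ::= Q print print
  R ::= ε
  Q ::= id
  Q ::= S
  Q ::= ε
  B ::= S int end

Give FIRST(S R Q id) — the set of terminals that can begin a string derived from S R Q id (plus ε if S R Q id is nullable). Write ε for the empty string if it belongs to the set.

{id, int, print}

FIRST(S): from S::=print S Q int we get {print}; from S::=R id int S we get {id, int, print}; from S::=B Q we get {id, int, print}; from S::=ε we get {ε}. So FIRST(S) = {ε, id, int, print}.
FIRST(Q): from Q::=id we get {id}; from Q::=S we get {ε, id, int, print}; from Q::=ε we get {ε}. So FIRST(Q) = {ε, id, int, print}.
FIRST(B): from B::=S int end we get {id, int, print}. So FIRST(B) = {id, int, print}.
FIRST(R): from R::=Q we get {ε, id, int, print}; from R::=Q print print we get {id, int, print}; from R::=ε we get {ε}. So FIRST(R) = {ε, id, int, print}.
FIRST(S R Q id): take FIRST of each symbol in turn, carrying on past any symbol whose FIRST contains ε; result {id, int, print}.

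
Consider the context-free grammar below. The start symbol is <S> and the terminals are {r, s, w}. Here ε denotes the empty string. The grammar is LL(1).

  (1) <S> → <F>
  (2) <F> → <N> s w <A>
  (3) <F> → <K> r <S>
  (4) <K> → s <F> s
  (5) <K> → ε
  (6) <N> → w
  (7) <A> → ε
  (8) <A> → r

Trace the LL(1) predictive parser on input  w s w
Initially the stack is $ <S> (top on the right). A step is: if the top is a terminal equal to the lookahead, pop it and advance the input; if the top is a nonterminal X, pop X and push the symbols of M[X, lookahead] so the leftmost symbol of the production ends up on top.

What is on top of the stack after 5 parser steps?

w

     Stack          Input    Action
  1  $ <S>          w s w $  expand <S> → <F>
  2  $ <F>          w s w $  expand <F> → <N> s w <A>
  3  $ <A> w s <N>  w s w $  expand <N> → w
  4  $ <A> w s w    w s w $  match w
  5  $ <A> w s      s w $    match s
Stack after step 5: $ <A> w (top = w).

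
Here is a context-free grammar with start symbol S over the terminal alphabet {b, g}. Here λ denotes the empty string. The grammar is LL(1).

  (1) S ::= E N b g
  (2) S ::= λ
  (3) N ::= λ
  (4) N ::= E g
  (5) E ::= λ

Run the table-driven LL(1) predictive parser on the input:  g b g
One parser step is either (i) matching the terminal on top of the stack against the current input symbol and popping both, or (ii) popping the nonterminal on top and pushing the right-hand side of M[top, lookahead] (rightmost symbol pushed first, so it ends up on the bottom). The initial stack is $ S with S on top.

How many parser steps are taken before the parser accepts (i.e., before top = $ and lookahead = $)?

     Stack      Input    Action
  1  $ S        g b g $  expand S ::= E N b g
  2  $ g b N E  g b g $  expand E ::= λ
  3  $ g b N    g b g $  expand N ::= E g
  4  $ g b g E  g b g $  expand E ::= λ
  5  $ g b g    g b g $  match g
  6  $ g b      b g $    match b
  7  $ g        g $      match g
Accept reached after 7 steps.

7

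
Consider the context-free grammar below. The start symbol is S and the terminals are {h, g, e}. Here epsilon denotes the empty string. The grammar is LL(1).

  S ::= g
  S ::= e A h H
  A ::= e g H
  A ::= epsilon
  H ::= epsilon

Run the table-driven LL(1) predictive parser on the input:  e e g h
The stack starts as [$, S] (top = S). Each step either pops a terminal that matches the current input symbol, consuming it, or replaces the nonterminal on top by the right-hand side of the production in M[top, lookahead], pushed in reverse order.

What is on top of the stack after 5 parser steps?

step 1: stack=$ S  input=e e g h $  — expand S ::= e A h H
step 2: stack=$ H h A e  input=e e g h $  — match e
step 3: stack=$ H h A  input=e g h $  — expand A ::= e g H
step 4: stack=$ H h H g e  input=e g h $  — match e
step 5: stack=$ H h H g  input=g h $  — match g
Stack after step 5: $ H h H (top = H).

H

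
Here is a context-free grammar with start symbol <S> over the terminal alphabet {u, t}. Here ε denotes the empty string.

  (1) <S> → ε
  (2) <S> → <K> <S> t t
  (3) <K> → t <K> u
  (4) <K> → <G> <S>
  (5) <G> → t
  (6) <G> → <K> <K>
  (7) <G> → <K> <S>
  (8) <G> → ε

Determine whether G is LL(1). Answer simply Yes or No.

FIRST(<S>) = {ε, t}
FIRST(<K>) = {ε, t}
FIRST(<G>) = {ε, t}
FOLLOW(<S>) = {$, t, u}
FOLLOW(<K>) = {t, u}
FOLLOW(<G>) = {t, u}
Cell M[<G>, t] receives both <G> → t and <G> → <K> <K> and <G> → <K> <S> and <G> → ε — the grammar is not LL(1).

No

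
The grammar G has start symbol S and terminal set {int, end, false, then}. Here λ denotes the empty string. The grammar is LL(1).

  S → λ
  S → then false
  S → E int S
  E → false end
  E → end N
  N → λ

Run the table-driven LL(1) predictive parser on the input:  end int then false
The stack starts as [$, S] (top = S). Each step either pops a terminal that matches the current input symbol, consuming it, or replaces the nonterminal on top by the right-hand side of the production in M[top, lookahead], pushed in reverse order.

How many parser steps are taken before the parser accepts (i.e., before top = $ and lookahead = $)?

8

step 1: stack=$ S  input=end int then false $  — expand S → E int S
step 2: stack=$ S int E  input=end int then false $  — expand E → end N
step 3: stack=$ S int N end  input=end int then false $  — match end
step 4: stack=$ S int N  input=int then false $  — expand N → λ
step 5: stack=$ S int  input=int then false $  — match int
step 6: stack=$ S  input=then false $  — expand S → then false
step 7: stack=$ false then  input=then false $  — match then
step 8: stack=$ false  input=false $  — match false
Accept reached after 8 steps.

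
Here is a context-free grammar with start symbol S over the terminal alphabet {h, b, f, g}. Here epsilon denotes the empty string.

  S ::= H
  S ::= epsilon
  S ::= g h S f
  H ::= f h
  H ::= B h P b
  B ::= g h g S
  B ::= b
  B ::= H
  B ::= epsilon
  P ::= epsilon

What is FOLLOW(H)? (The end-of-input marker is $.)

FIRST(P): from P::=epsilon we get {epsilon}. So FIRST(P) = {epsilon}.
FIRST(S): from S::=H we get {b, f, g, h}; from S::=epsilon we get {epsilon}; from S::=g h S f we get {g}. So FIRST(S) = {epsilon, b, f, g, h}.
FIRST(H): from H::=f h we get {f}; from H::=B h P b we get {b, f, g, h}. So FIRST(H) = {b, f, g, h}.
FIRST(B): from B::=g h g S we get {g}; from B::=b we get {b}; from B::=H we get {b, f, g, h}; from B::=epsilon we get {epsilon}. So FIRST(B) = {epsilon, b, f, g, h}.
FOLLOW(S) includes $ since S is the start symbol.
FOLLOW(B): in H::=B h P b, B is followed by h P b with FIRST {h}. Thus FOLLOW(B) = {h}.
FOLLOW(S): in S::=g h S f, S is followed by f with FIRST {f}; in B::=g h g S, the suffix after S is empty, so FOLLOW(S) ⊇ FOLLOW(B) = {h}. Thus FOLLOW(S) = {$, f, h}.
FOLLOW(H): in S::=H, the suffix after H is empty, so FOLLOW(H) ⊇ FOLLOW(S) = {$, f, h}; in B::=H, the suffix after H is empty, so FOLLOW(H) ⊇ FOLLOW(B) = {h}. Thus FOLLOW(H) = {$, f, h}.
FOLLOW(P): in H::=B h P b, P is followed by b with FIRST {b}. Thus FOLLOW(P) = {b}.

{$, f, h}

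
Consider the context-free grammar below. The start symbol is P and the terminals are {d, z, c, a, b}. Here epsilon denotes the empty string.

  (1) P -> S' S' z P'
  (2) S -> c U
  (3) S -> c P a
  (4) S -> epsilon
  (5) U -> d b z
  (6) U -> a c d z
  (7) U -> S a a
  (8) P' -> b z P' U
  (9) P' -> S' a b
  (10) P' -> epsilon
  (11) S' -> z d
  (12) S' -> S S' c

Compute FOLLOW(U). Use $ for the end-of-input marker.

FIRST(S) = {epsilon, c}
FIRST(U) = {a, c, d}  (via S a a)
FIRST(S') = {c, z}  (via S S' c)
FIRST(P) = {c, z}  (via S' S' z P')
FIRST(P') = {epsilon, b, c, z}  (via S' a b)
FOLLOW(P) includes $ since P is the start symbol.
FOLLOW(P): in S->c P a, P is followed by a with FIRST {a}. Thus FOLLOW(P) = {$, a}.
FOLLOW(S): in U->S a a, S is followed by a a with FIRST {a}; in S'->S S' c, S is followed by S' c with FIRST {c, z}. Thus FOLLOW(S) = {a, c, z}.
FOLLOW(P'): in P->S' S' z P', the suffix after P' is empty, so FOLLOW(P') ⊇ FOLLOW(P) = {$, a}; in P'->b z P' U, P' is followed by U with FIRST {a, c, d}. Thus FOLLOW(P') = {$, a, c, d}.
FOLLOW(U): in S->c U, the suffix after U is empty, so FOLLOW(U) ⊇ FOLLOW(S) = {a, c, z}; in P'->b z P' U, the suffix after U is empty, so FOLLOW(U) ⊇ FOLLOW(P') = {$, a, c, d}. Thus FOLLOW(U) = {$, a, c, d, z}.
FOLLOW(S'): in P->S' S' z P' (occurrence 1), S' is followed by S' z P' with FIRST {c, z}; in P->S' S' z P' (occurrence 2), S' is followed by z P' with FIRST {z}; in P'->S' a b, S' is followed by a b with FIRST {a}; in S'->S S' c, S' is followed by c with FIRST {c}. Thus FOLLOW(S') = {a, c, z}.

{$, a, c, d, z}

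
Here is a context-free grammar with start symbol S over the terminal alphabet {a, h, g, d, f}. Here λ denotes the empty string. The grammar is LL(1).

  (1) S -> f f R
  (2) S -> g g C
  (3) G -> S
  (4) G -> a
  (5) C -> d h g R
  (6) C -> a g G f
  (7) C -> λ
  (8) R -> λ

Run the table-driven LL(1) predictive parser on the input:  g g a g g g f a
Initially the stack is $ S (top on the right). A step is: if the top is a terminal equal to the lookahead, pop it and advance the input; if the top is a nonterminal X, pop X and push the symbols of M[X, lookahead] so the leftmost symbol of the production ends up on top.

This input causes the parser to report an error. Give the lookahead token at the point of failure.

      Stack      Input              Action
   1  $ S        g g a g g g f a $  expand S -> g g C
   2  $ C g g    g g a g g g f a $  match g
   3  $ C g      g a g g g f a $    match g
   4  $ C        a g g g f a $      expand C -> a g G f
   5  $ f G g a  a g g g f a $      match a
   6  $ f G g    g g g f a $        match g
   7  $ f G      g g f a $          expand G -> S
   8  $ f S      g g f a $          expand S -> g g C
   9  $ f C g g  g g f a $          match g
  10  $ f C g    g f a $            match g
  11  $ f C      f a $              expand C -> λ
  12  $ f        f a $              match f
  13  $          a $                error: stack empty but input remains

a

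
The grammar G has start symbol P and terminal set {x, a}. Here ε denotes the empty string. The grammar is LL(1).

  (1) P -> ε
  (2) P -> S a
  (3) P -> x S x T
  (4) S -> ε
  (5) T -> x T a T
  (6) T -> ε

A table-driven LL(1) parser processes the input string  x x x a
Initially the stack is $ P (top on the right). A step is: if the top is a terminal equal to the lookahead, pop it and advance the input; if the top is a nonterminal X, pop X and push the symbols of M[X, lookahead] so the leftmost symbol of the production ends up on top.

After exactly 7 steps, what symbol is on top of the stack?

a

     Stack      Input      Action
  1  $ P        x x x a $  expand P -> x S x T
  2  $ T x S x  x x x a $  match x
  3  $ T x S    x x a $    expand S -> ε
  4  $ T x      x x a $    match x
  5  $ T        x a $      expand T -> x T a T
  6  $ T a T x  x a $      match x
  7  $ T a T    a $        expand T -> ε
Stack after step 7: $ T a (top = a).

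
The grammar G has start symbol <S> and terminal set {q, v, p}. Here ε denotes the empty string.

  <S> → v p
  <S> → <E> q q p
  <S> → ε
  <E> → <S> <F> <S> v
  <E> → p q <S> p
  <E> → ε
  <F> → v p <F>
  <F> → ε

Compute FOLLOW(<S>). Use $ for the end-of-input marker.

FIRST(<F>): from <F>→v p <F> we get {v}; from <F>→ε we get {ε}. So FIRST(<F>) = {ε, v}.
FIRST(<S>): from <S>→v p we get {v}; from <S>→<E> q q p we get {p, q, v}; from <S>→ε we get {ε}. So FIRST(<S>) = {ε, p, q, v}.
FIRST(<E>): from <E>→<S> <F> <S> v we get {p, q, v}; from <E>→p q <S> p we get {p}; from <E>→ε we get {ε}. So FIRST(<E>) = {ε, p, q, v}.
FOLLOW(<S>) includes $ since <S> is the start symbol.
FOLLOW(<S>): in <E>→<S> <F> <S> v (occurrence 1), <S> is followed by <F> <S> v with FIRST {p, q, v}; in <E>→<S> <F> <S> v (occurrence 2), <S> is followed by v with FIRST {v}; in <E>→p q <S> p, <S> is followed by p with FIRST {p}. Thus FOLLOW(<S>) = {$, p, q, v}.
FOLLOW(<E>): in <S>→<E> q q p, <E> is followed by q q p with FIRST {q}. Thus FOLLOW(<E>) = {q}.
FOLLOW(<F>): in <E>→<S> <F> <S> v, <F> is followed by <S> v with FIRST {p, q, v}; in <F>→v p <F>, the suffix after <F> is empty (adds nothing new). Thus FOLLOW(<F>) = {p, q, v}.

{$, p, q, v}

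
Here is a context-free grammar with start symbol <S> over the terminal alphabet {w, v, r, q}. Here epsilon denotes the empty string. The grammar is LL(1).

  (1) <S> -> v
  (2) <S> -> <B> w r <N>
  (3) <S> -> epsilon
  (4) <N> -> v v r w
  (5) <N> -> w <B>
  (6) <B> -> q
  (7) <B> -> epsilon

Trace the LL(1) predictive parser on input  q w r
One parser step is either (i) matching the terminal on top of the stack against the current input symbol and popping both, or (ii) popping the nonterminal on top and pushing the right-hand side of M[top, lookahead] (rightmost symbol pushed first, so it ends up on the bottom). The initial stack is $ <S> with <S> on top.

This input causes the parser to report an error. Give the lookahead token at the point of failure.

$

     Stack          Input    Action
  1  $ <S>          q w r $  expand <S> -> <B> w r <N>
  2  $ <N> r w <B>  q w r $  expand <B> -> q
  3  $ <N> r w q    q w r $  match q
  4  $ <N> r w      w r $    match w
  5  $ <N> r        r $      match r
  6  $ <N>          $        error: M[<N>, $] is empty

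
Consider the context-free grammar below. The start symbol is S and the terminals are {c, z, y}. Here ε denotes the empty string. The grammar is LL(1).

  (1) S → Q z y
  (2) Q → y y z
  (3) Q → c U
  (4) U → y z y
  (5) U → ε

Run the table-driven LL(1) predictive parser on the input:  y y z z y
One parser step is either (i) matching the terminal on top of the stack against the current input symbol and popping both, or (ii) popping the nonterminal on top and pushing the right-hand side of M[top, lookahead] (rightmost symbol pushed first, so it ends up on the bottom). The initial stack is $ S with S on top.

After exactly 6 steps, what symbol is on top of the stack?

y

     Stack        Input        Action
  1  $ S          y y z z y $  expand S → Q z y
  2  $ y z Q      y y z z y $  expand Q → y y z
  3  $ y z z y y  y y z z y $  match y
  4  $ y z z y    y z z y $    match y
  5  $ y z z      z z y $      match z
  6  $ y z        z y $        match z
Stack after step 6: $ y (top = y).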